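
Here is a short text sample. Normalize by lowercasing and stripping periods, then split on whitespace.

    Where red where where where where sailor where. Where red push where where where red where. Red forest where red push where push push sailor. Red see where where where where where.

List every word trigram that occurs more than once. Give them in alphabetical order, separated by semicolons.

Trigram counts meeting the condition (more than once):
  red push where: 2
  where red push: 2
  where red where: 2
  where where red: 2
  where where where: 6

red push where; where red push; where red where; where where red; where where where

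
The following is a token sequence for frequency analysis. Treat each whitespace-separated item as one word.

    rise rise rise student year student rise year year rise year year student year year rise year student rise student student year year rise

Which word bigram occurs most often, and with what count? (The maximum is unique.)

"year year", 4 times

Bigram frequencies (highest first):
  year year: 4
  student year: 3
  year student: 3
  rise year: 3
  year rise: 3
  rise rise: 2
  … (3 more, each ≤ 2)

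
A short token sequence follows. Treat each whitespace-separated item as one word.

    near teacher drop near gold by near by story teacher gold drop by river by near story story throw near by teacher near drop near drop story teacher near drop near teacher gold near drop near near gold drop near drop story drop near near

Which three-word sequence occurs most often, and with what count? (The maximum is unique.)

"near drop near", 3 times

Trigram frequencies (highest first):
  near drop near: 3
  teacher near drop: 2
  drop near drop: 2
  near drop story: 2
  drop near near: 2
  near teacher drop: 1
  … (31 more, each ≤ 1)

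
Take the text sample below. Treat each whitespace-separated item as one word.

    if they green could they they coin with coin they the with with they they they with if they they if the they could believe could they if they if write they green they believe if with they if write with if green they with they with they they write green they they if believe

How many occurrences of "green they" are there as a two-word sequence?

Scanning the 54 overlapping bigram windows for "green they":
  position 33–34: green they
  position 43–44: green they
  position 51–52: green they

3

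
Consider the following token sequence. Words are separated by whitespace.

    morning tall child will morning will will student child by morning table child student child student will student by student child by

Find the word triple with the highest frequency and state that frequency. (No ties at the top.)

Trigram frequencies (highest first):
  student child by: 2
  morning tall child: 1
  tall child will: 1
  child will morning: 1
  will morning will: 1
  morning will will: 1
  … (13 more, each ≤ 1)

"student child by", 2 times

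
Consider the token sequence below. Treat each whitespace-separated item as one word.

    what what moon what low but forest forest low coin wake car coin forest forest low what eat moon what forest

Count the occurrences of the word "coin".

2

Scanning the 21 tokens for "coin":
  position 10: coin
  position 13: coin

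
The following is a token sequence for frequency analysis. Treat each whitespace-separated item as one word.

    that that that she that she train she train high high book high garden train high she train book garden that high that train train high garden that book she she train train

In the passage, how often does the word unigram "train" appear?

Scanning the 33 tokens for "train":
  position 7: train
  position 9: train
  position 15: train
  position 18: train
  position 24: train
  position 25: train
  position 32: train
  position 33: train

8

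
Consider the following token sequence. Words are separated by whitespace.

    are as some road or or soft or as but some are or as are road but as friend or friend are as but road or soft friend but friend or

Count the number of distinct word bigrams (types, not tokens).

31 tokens → 30 bigram windows in total.
Repeated bigrams (each contributes count−1 duplicates):
  are as: 2
  as but: 2
  friend or: 2
  or as: 2
  or soft: 2
  road or: 2
6 duplicate windows → 30 − 6 = 24 distinct.

24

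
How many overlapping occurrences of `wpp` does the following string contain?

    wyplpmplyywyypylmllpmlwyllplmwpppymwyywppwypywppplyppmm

Sliding a length-3 window over the 55 characters (53 positions):
  position 30–32: wpp
  position 39–41: wpp
  position 46–48: wpp

3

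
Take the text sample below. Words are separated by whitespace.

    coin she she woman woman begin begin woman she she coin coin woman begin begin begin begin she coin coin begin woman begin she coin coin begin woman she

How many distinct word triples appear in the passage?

29 tokens → 27 trigram windows in total.
Repeated trigrams (each contributes count−1 duplicates):
  she coin coin: 3
  begin begin begin: 2
  begin she coin: 2
  begin woman she: 2
  coin begin woman: 2
  coin coin begin: 2
  woman begin begin: 2
8 duplicate windows → 27 − 8 = 19 distinct.

19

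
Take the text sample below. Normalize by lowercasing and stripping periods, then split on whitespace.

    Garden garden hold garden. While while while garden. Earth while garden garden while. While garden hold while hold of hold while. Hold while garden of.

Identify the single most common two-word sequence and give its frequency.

"while garden", 4 times

Bigram frequencies (highest first):
  while garden: 4
  while while: 3
  hold while: 3
  garden garden: 2
  garden hold: 2
  garden while: 2
  … (7 more, each ≤ 2)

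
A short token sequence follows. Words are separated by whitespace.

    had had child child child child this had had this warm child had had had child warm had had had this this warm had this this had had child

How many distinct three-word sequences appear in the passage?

29 tokens → 27 trigram windows in total.
Repeated trigrams (each contributes count−1 duplicates):
  had had child: 3
  child child child: 2
  had had had: 2
  had had this: 2
  had this this: 2
  this had had: 2
7 duplicate windows → 27 − 7 = 20 distinct.

20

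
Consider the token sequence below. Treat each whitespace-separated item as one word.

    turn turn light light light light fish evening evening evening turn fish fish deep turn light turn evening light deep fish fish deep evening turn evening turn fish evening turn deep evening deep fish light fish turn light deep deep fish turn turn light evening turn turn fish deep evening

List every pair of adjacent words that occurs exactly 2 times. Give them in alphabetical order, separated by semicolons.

evening evening; fish evening; fish fish; fish turn; light deep; light fish; turn evening

Bigram counts meeting the condition (exactly 2 times):
  evening evening: 2
  fish evening: 2
  fish fish: 2
  fish turn: 2
  light deep: 2
  light fish: 2
  turn evening: 2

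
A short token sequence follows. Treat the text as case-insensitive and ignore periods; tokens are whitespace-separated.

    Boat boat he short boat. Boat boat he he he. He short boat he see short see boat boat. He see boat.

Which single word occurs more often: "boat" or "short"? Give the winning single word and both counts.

"boat": 9 occurrences
"short": 3 occurrences

"boat" (9 vs 3)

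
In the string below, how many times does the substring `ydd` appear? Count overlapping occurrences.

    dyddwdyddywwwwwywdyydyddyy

3

Sliding a length-3 window over the 26 characters (24 positions):
  position 2–4: ydd
  position 7–9: ydd
  position 22–24: ydd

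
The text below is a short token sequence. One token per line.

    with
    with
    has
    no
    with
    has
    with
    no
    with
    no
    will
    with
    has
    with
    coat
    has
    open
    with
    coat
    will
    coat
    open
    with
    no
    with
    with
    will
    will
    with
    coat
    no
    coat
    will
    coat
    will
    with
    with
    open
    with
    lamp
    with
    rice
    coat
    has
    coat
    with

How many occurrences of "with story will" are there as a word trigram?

0

Scanning the 44 overlapping trigram windows for "with story will":
  (none found)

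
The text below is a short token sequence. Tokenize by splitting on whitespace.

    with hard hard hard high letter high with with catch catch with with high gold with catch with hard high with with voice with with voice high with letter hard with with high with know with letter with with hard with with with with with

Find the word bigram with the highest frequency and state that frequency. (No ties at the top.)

"with with", 10 times

Bigram frequencies (highest first):
  with with: 10
  high with: 4
  with hard: 3
  hard hard: 2
  hard high: 2
  with catch: 2
  … (16 more, each ≤ 2)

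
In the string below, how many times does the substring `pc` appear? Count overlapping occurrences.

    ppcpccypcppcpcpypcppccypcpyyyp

8

Sliding a length-2 window over the 30 characters (29 positions):
  position 2–3: pc
  position 4–5: pc
  position 8–9: pc
  position 11–12: pc
  position 13–14: pc
  position 17–18: pc
  position 20–21: pc
  position 24–25: pc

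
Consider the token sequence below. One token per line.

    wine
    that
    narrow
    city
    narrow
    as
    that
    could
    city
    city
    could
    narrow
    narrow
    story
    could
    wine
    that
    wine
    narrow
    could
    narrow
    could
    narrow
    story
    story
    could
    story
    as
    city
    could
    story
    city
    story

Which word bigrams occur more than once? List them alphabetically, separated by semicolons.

city could; could narrow; could story; narrow could; narrow story; story could; wine that

Bigram counts meeting the condition (more than once):
  city could: 2
  could narrow: 3
  could story: 2
  narrow could: 2
  narrow story: 2
  story could: 2
  wine that: 2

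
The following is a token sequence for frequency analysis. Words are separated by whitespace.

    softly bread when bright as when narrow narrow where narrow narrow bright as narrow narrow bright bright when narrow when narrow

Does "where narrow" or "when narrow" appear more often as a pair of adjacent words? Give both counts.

"when narrow" (3 vs 1)

"where narrow": 1 occurrence
"when narrow": 3 occurrences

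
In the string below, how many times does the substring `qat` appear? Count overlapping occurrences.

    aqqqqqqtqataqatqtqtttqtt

Sliding a length-3 window over the 24 characters (22 positions):
  position 9–11: qat
  position 13–15: qat

2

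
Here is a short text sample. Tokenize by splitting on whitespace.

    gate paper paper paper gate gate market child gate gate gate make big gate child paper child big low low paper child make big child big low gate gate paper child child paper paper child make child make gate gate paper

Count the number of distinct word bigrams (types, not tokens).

23

41 tokens → 40 bigram windows in total.
Repeated bigrams (each contributes count−1 duplicates):
  gate gate: 5
  paper child: 4
  child make: 3
  gate paper: 3
  paper paper: 3
  big low: 2
  child big: 2
  child paper: 2
  … (1 more repeated)
17 duplicate windows → 40 − 17 = 23 distinct.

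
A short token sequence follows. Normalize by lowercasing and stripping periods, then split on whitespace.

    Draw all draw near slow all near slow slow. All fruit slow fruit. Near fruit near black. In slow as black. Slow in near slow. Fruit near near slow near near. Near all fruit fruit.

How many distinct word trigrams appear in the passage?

35 tokens → 33 trigram windows in total.
Repeated trigrams (each contributes count−1 duplicates):
  slow fruit near: 2
1 duplicate windows → 33 − 1 = 32 distinct.

32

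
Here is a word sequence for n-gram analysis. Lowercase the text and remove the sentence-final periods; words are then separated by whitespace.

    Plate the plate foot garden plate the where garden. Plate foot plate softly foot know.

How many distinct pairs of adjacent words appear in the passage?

15 tokens → 14 bigram windows in total.
Repeated bigrams (each contributes count−1 duplicates):
  garden plate: 2
  plate foot: 2
  plate the: 2
3 duplicate windows → 14 − 3 = 11 distinct.

11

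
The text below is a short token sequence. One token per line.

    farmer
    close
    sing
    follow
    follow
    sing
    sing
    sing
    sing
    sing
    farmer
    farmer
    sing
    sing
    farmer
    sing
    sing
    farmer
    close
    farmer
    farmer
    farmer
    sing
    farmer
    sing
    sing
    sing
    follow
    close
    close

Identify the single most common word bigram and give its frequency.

"sing sing", 8 times

Bigram frequencies (highest first):
  sing sing: 8
  sing farmer: 4
  farmer sing: 4
  farmer farmer: 3
  farmer close: 2
  sing follow: 2
  … (6 more, each ≤ 1)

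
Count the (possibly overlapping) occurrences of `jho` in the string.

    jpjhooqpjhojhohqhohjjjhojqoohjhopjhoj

Sliding a length-3 window over the 37 characters (35 positions):
  position 3–5: jho
  position 9–11: jho
  position 12–14: jho
  position 22–24: jho
  position 30–32: jho
  position 34–36: jho

6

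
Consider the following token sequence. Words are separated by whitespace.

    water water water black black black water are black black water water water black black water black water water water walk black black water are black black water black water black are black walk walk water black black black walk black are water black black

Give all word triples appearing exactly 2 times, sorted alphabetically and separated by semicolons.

are black black; black black black; black water are; black water water; water are black; water black water; water water black

Trigram counts meeting the condition (exactly 2 times):
  are black black: 2
  black black black: 2
  black water are: 2
  black water water: 2
  water are black: 2
  water black water: 2
  water water black: 2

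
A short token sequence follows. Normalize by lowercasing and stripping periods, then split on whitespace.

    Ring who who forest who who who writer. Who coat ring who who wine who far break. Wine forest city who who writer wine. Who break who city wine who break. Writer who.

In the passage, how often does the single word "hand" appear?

Scanning the 33 tokens for "hand":
  (none found)

0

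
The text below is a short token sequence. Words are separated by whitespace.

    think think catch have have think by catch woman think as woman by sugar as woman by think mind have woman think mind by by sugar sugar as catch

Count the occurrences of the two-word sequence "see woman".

0

Scanning the 28 overlapping bigram windows for "see woman":
  (none found)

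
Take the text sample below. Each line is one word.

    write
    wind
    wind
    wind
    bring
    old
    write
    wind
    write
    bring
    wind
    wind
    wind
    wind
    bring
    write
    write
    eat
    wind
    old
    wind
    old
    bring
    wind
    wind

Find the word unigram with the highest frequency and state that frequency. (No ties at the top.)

Unigram frequencies (highest first):
  wind: 12
  write: 5
  bring: 4
  old: 3
  eat: 1

"wind", 12 times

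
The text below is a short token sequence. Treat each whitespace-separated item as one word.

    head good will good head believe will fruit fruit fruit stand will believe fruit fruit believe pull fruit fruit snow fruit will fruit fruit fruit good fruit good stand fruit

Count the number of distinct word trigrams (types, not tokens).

26

30 tokens → 28 trigram windows in total.
Repeated trigrams (each contributes count−1 duplicates):
  fruit fruit fruit: 2
  will fruit fruit: 2
2 duplicate windows → 28 − 2 = 26 distinct.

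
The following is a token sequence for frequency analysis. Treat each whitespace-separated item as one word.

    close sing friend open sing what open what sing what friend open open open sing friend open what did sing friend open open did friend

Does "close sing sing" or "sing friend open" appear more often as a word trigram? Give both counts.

"close sing sing": 0 occurrences
"sing friend open": 3 occurrences

"sing friend open" (3 vs 0)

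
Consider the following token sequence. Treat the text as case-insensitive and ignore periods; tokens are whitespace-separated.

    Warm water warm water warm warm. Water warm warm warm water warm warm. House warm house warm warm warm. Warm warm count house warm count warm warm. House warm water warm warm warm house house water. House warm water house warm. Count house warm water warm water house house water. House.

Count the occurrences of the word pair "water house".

Scanning the 50 overlapping bigram windows for "water house":
  position 36–37: water house
  position 39–40: water house
  position 47–48: water house
  position 50–51: water house

4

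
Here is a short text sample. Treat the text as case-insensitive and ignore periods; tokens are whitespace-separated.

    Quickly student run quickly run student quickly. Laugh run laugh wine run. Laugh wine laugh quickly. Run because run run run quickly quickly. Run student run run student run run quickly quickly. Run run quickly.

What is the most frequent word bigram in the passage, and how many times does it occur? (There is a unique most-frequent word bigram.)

Bigram frequencies (highest first):
  run run: 5
  run quickly: 4
  quickly run: 4
  student run: 3
  run student: 3
  run laugh: 2
  … (11 more, each ≤ 2)

"run run", 5 times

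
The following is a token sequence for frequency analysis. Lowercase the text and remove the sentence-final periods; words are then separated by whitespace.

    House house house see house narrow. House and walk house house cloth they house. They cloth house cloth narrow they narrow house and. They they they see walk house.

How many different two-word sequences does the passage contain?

21

29 tokens → 28 bigram windows in total.
Repeated bigrams (each contributes count−1 duplicates):
  house house: 3
  house and: 2
  house cloth: 2
  narrow house: 2
  they they: 2
  walk house: 2
7 duplicate windows → 28 − 7 = 21 distinct.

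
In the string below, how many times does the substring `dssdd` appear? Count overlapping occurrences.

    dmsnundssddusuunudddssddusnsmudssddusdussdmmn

Sliding a length-5 window over the 45 characters (41 positions):
  position 7–11: dssdd
  position 20–24: dssdd
  position 31–35: dssdd

3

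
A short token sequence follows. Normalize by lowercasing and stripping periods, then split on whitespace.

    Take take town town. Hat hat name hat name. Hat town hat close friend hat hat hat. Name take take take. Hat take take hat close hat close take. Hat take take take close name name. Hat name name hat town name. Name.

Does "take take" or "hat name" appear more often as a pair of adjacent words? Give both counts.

"take take": 6 occurrences
"hat name": 4 occurrences

"take take" (6 vs 4)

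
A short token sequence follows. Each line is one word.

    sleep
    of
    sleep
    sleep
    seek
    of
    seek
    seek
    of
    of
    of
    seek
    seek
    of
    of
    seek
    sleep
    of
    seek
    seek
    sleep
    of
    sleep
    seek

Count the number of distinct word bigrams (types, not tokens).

24 tokens → 23 bigram windows in total.
Repeated bigrams (each contributes count−1 duplicates):
  of seek: 4
  of of: 3
  seek of: 3
  seek seek: 3
  sleep of: 3
  of sleep: 2
  seek sleep: 2
  sleep seek: 2
14 duplicate windows → 23 − 14 = 9 distinct.

9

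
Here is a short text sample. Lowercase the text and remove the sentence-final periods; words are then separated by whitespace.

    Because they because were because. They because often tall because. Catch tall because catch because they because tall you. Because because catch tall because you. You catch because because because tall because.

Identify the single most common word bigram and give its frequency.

"tall because", 4 times

Bigram frequencies (highest first):
  tall because: 4
  because they: 3
  they because: 3
  because catch: 3
  because because: 3
  catch tall: 2
  … (11 more, each ≤ 2)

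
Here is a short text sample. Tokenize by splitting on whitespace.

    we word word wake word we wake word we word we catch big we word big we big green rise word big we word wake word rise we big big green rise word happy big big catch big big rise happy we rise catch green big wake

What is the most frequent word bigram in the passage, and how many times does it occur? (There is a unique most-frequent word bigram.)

"we word", 4 times

Bigram frequencies (highest first):
  we word: 4
  wake word: 3
  word we: 3
  big we: 3
  big big: 3
  word wake: 2
  … (22 more, each ≤ 2)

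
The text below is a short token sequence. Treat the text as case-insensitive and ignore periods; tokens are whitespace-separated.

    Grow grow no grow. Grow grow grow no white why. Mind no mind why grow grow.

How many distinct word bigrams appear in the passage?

10

16 tokens → 15 bigram windows in total.
Repeated bigrams (each contributes count−1 duplicates):
  grow grow: 5
  grow no: 2
5 duplicate windows → 15 − 5 = 10 distinct.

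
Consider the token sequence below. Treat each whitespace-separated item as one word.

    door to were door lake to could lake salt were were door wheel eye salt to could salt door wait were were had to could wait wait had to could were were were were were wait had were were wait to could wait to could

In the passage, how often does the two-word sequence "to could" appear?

Scanning the 44 overlapping bigram windows for "to could":
  position 6–7: to could
  position 16–17: to could
  position 24–25: to could
  position 29–30: to could
  position 41–42: to could
  position 44–45: to could

6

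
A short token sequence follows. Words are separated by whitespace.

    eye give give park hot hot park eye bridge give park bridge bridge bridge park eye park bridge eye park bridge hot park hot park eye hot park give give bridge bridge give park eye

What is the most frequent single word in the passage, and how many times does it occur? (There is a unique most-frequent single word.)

"park", 10 times

Unigram frequencies (highest first):
  park: 10
  bridge: 8
  eye: 6
  give: 6
  hot: 5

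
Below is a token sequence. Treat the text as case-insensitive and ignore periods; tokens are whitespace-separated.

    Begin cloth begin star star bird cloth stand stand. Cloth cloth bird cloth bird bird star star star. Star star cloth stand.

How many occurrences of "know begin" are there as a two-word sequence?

Scanning the 21 overlapping bigram windows for "know begin":
  (none found)

0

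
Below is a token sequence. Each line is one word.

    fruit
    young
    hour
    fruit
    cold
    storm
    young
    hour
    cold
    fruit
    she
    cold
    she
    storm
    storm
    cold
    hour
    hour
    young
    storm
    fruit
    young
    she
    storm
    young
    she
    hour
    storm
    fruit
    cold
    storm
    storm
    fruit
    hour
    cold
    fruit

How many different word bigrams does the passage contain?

23

36 tokens → 35 bigram windows in total.
Repeated bigrams (each contributes count−1 duplicates):
  storm fruit: 3
  cold fruit: 2
  cold storm: 2
  fruit cold: 2
  fruit young: 2
  hour cold: 2
  she storm: 2
  storm storm: 2
  … (3 more repeated)
12 duplicate windows → 35 − 12 = 23 distinct.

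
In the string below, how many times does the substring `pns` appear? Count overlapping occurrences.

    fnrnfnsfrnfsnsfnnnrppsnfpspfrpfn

0

Sliding a length-3 window over the 32 characters (30 positions):
  (no match at any position)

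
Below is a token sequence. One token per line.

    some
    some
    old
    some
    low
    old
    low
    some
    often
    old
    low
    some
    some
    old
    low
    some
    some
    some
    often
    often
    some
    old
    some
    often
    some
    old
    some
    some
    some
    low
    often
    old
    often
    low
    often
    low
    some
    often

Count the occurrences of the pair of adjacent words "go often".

Scanning the 37 overlapping bigram windows for "go often":
  (none found)

0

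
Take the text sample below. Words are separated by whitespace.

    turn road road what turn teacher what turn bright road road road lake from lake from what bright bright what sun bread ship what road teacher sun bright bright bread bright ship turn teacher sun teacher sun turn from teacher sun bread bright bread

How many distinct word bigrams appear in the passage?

44 tokens → 43 bigram windows in total.
Repeated bigrams (each contributes count−1 duplicates):
  teacher sun: 4
  road road: 3
  bread bright: 2
  bright bread: 2
  bright bright: 2
  lake from: 2
  sun bread: 2
  turn teacher: 2
  … (1 more repeated)
12 duplicate windows → 43 − 12 = 31 distinct.

31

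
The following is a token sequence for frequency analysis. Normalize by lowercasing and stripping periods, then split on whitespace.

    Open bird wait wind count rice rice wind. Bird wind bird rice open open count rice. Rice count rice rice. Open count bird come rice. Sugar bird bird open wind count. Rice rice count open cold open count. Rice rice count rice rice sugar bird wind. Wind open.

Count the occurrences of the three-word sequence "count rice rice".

Scanning the 46 overlapping trigram windows for "count rice rice":
  position 5–7: count rice rice
  position 15–17: count rice rice
  position 18–20: count rice rice
  position 31–33: count rice rice
  position 38–40: count rice rice
  position 41–43: count rice rice

6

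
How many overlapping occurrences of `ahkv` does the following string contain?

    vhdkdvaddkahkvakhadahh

Sliding a length-4 window over the 22 characters (19 positions):
  position 11–14: ahkv

1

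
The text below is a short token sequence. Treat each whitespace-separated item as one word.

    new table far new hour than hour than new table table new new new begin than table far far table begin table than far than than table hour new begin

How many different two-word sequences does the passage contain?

23

30 tokens → 29 bigram windows in total.
Repeated bigrams (each contributes count−1 duplicates):
  hour than: 2
  new begin: 2
  new new: 2
  new table: 2
  table far: 2
  than table: 2
6 duplicate windows → 29 − 6 = 23 distinct.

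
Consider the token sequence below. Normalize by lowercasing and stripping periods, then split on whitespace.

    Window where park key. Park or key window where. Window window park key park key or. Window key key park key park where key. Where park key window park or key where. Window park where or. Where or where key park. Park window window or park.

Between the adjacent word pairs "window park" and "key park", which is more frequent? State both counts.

"key park" (5 vs 3)

"window park": 3 occurrences
"key park": 5 occurrences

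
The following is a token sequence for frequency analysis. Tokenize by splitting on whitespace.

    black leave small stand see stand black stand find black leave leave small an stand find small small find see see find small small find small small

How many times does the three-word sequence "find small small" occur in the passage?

Scanning the 25 overlapping trigram windows for "find small small":
  position 16–18: find small small
  position 22–24: find small small
  position 25–27: find small small

3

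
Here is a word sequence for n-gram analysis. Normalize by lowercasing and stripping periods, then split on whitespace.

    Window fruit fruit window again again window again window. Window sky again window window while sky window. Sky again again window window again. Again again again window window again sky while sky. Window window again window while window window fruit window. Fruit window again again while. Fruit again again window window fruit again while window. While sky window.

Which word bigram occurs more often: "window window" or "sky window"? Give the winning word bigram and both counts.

"window window" (7 vs 3)

"window window": 7 occurrences
"sky window": 3 occurrences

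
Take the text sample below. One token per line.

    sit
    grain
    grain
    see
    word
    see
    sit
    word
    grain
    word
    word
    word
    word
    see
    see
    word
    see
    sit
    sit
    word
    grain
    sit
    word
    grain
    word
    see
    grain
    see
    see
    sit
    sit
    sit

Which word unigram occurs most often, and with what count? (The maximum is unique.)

"word", 10 times

Unigram frequencies (highest first):
  word: 10
  sit: 8
  see: 8
  grain: 6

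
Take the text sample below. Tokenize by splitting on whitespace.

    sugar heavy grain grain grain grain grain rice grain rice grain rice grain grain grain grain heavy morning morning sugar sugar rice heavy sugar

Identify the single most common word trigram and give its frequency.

"grain grain grain", 5 times

Trigram frequencies (highest first):
  grain grain grain: 5
  grain rice grain: 3
  rice grain rice: 2
  sugar heavy grain: 1
  heavy grain grain: 1
  grain grain rice: 1
  … (9 more, each ≤ 1)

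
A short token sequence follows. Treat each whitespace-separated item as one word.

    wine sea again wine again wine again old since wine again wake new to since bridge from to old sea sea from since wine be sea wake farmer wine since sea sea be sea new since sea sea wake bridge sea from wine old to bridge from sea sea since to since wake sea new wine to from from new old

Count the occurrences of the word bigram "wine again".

Scanning the 60 overlapping bigram windows for "wine again":
  position 4–5: wine again
  position 6–7: wine again
  position 10–11: wine again

3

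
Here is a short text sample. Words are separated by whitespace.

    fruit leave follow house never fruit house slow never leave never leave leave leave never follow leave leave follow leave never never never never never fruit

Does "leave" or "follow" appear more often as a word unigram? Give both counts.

"leave": 8 occurrences
"follow": 3 occurrences

"leave" (8 vs 3)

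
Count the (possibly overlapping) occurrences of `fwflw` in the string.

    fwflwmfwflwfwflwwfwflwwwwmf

Sliding a length-5 window over the 27 characters (23 positions):
  position 1–5: fwflw
  position 7–11: fwflw
  position 12–16: fwflw
  position 18–22: fwflw

4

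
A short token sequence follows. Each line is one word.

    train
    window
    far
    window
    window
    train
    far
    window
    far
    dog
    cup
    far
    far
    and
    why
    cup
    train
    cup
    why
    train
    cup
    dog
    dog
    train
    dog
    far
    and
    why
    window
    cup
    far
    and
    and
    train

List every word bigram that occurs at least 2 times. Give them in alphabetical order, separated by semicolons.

Bigram counts meeting the condition (at least 2 times):
  and why: 2
  cup far: 2
  far and: 3
  far window: 2
  train cup: 2
  window far: 2

and why; cup far; far and; far window; train cup; window far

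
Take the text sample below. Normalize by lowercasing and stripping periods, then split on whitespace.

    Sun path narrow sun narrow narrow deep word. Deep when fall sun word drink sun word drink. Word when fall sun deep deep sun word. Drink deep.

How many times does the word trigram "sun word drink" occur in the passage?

3

Scanning the 25 overlapping trigram windows for "sun word drink":
  position 12–14: sun word drink
  position 15–17: sun word drink
  position 24–26: sun word drink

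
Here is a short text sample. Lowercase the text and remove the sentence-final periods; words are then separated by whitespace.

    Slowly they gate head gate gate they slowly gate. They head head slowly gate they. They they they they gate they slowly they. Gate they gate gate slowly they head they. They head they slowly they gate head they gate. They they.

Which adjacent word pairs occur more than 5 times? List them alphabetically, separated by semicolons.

gate they; they gate; they they

Bigram counts meeting the condition (more than 5 times):
  gate they: 6
  they gate: 6
  they they: 6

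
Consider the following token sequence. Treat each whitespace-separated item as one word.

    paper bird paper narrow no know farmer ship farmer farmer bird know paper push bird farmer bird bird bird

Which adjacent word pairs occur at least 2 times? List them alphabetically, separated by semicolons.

Bigram counts meeting the condition (at least 2 times):
  bird bird: 2
  farmer bird: 2

bird bird; farmer bird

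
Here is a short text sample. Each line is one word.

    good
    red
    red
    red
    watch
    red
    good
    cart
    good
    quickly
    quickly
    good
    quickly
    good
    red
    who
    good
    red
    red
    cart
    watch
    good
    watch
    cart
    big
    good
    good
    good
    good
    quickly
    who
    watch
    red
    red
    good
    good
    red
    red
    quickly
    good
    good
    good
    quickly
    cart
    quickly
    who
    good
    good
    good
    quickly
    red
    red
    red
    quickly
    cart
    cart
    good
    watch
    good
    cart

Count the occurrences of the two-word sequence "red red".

7

Scanning the 59 overlapping bigram windows for "red red":
  position 2–3: red red
  position 3–4: red red
  position 18–19: red red
  position 33–34: red red
  position 37–38: red red
  position 51–52: red red
  position 52–53: red red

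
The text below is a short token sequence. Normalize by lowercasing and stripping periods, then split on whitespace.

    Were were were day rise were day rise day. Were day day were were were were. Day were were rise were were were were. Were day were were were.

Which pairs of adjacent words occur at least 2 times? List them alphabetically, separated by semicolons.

Bigram counts meeting the condition (at least 2 times):
  day rise: 2
  day were: 4
  rise were: 2
  were day: 5
  were were: 12

day rise; day were; rise were; were day; were were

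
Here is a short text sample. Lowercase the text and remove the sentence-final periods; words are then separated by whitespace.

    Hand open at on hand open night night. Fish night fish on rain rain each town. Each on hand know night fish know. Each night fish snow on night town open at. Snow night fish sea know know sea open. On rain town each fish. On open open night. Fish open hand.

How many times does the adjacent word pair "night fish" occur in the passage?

Scanning the 51 overlapping bigram windows for "night fish":
  position 8–9: night fish
  position 10–11: night fish
  position 21–22: night fish
  position 25–26: night fish
  position 34–35: night fish
  position 49–50: night fish

6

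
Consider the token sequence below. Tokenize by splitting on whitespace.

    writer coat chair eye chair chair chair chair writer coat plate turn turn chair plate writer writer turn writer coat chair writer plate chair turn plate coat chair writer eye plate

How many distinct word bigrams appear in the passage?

31 tokens → 30 bigram windows in total.
Repeated bigrams (each contributes count−1 duplicates):
  chair chair: 3
  chair writer: 3
  coat chair: 3
  writer coat: 3
8 duplicate windows → 30 − 8 = 22 distinct.

22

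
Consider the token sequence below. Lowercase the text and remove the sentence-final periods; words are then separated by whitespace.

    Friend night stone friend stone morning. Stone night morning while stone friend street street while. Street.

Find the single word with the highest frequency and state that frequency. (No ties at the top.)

"stone", 4 times

Unigram frequencies (highest first):
  stone: 4
  friend: 3
  street: 3
  night: 2
  morning: 2
  while: 2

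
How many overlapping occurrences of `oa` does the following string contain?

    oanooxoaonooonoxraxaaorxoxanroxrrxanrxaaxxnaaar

Sliding a length-2 window over the 47 characters (46 positions):
  position 1–2: oa
  position 7–8: oa

2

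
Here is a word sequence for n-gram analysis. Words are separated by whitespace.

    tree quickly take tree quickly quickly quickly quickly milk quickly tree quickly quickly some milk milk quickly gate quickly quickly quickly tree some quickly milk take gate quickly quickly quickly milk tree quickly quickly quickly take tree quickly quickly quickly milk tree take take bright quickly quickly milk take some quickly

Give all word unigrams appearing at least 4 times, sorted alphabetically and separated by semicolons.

Unigram counts meeting the condition (at least 4 times):
  milk: 7
  quickly: 25
  take: 6
  tree: 7

milk; quickly; take; tree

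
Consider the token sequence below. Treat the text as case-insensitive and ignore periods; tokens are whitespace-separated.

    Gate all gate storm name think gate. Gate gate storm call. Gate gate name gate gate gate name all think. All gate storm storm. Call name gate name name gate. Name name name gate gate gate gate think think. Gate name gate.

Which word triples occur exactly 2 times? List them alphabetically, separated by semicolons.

all gate storm; gate gate name; gate name gate; gate name name; name gate gate; name gate name; name name gate

Trigram counts meeting the condition (exactly 2 times):
  all gate storm: 2
  gate gate name: 2
  gate name gate: 2
  gate name name: 2
  name gate gate: 2
  name gate name: 2
  name name gate: 2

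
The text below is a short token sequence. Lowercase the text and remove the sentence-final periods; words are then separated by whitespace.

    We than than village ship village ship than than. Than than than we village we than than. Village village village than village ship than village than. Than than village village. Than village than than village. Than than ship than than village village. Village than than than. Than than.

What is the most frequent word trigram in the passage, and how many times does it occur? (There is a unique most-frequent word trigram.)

"than than than", 7 times

Trigram frequencies (highest first):
  than than than: 7
  than than village: 5
  village than than: 4
  than village village: 3
  village village than: 3
  than village than: 3
  … (15 more, each ≤ 2)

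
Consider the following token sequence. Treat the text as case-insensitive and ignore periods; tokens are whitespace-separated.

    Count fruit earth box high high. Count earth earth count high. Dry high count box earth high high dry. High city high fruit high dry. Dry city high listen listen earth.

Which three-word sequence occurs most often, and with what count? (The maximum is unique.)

"high dry high", 2 times

Trigram frequencies (highest first):
  high dry high: 2
  count fruit earth: 1
  fruit earth box: 1
  earth box high: 1
  box high high: 1
  high high count: 1
  … (22 more, each ≤ 1)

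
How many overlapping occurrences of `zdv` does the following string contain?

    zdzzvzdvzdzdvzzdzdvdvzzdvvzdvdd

5

Sliding a length-3 window over the 31 characters (29 positions):
  position 6–8: zdv
  position 11–13: zdv
  position 17–19: zdv
  position 23–25: zdv
  position 27–29: zdv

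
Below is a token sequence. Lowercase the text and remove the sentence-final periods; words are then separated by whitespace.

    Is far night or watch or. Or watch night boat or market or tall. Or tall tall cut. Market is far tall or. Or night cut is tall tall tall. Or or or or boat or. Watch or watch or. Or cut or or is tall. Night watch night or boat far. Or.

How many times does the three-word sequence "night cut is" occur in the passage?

Scanning the 51 overlapping trigram windows for "night cut is":
  position 25–27: night cut is

1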